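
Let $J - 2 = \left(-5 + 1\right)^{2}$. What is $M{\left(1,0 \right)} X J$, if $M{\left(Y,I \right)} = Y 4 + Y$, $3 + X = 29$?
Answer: $2340$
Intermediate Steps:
$X = 26$ ($X = -3 + 29 = 26$)
$M{\left(Y,I \right)} = 5 Y$ ($M{\left(Y,I \right)} = 4 Y + Y = 5 Y$)
$J = 18$ ($J = 2 + \left(-5 + 1\right)^{2} = 2 + \left(-4\right)^{2} = 2 + 16 = 18$)
$M{\left(1,0 \right)} X J = 5 \cdot 1 \cdot 26 \cdot 18 = 5 \cdot 26 \cdot 18 = 130 \cdot 18 = 2340$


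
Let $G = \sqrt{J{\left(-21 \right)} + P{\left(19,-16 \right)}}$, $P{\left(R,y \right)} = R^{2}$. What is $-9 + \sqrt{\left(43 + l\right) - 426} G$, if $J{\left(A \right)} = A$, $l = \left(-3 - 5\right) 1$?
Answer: $-9 + 34 i \sqrt{115} \approx -9.0 + 364.61 i$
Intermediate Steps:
$l = -8$ ($l = \left(-8\right) 1 = -8$)
$G = 2 \sqrt{85}$ ($G = \sqrt{-21 + 19^{2}} = \sqrt{-21 + 361} = \sqrt{340} = 2 \sqrt{85} \approx 18.439$)
$-9 + \sqrt{\left(43 + l\right) - 426} G = -9 + \sqrt{\left(43 - 8\right) - 426} \cdot 2 \sqrt{85} = -9 + \sqrt{35 - 426} \cdot 2 \sqrt{85} = -9 + \sqrt{-391} \cdot 2 \sqrt{85} = -9 + i \sqrt{391} \cdot 2 \sqrt{85} = -9 + 34 i \sqrt{115}$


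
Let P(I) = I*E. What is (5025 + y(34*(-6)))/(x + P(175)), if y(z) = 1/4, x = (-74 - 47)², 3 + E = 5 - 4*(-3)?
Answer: 20101/68364 ≈ 0.29403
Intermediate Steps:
E = 14 (E = -3 + (5 - 4*(-3)) = -3 + (5 + 12) = -3 + 17 = 14)
P(I) = 14*I (P(I) = I*14 = 14*I)
x = 14641 (x = (-121)² = 14641)
y(z) = ¼
(5025 + y(34*(-6)))/(x + P(175)) = (5025 + ¼)/(14641 + 14*175) = 20101/(4*(14641 + 2450)) = (20101/4)/17091 = (20101/4)*(1/17091) = 20101/68364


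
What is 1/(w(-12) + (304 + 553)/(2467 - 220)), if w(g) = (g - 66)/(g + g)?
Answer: 8988/32639 ≈ 0.27538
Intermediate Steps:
w(g) = (-66 + g)/(2*g) (w(g) = (-66 + g)/((2*g)) = (-66 + g)*(1/(2*g)) = (-66 + g)/(2*g))
1/(w(-12) + (304 + 553)/(2467 - 220)) = 1/((1/2)*(-66 - 12)/(-12) + (304 + 553)/(2467 - 220)) = 1/((1/2)*(-1/12)*(-78) + 857/2247) = 1/(13/4 + 857*(1/2247)) = 1/(13/4 + 857/2247) = 1/(32639/8988) = 8988/32639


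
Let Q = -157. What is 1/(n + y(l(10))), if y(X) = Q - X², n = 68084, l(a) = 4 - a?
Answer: 1/67891 ≈ 1.4729e-5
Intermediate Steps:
y(X) = -157 - X²
1/(n + y(l(10))) = 1/(68084 + (-157 - (4 - 1*10)²)) = 1/(68084 + (-157 - (4 - 10)²)) = 1/(68084 + (-157 - 1*(-6)²)) = 1/(68084 + (-157 - 1*36)) = 1/(68084 + (-157 - 36)) = 1/(68084 - 193) = 1/67891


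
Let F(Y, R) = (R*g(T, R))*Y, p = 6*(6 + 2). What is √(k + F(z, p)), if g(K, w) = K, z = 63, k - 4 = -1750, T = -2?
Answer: 3*I*√866 ≈ 88.284*I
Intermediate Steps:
k = -1746 (k = 4 - 1750 = -1746)
p = 48 (p = 6*8 = 48)
F(Y, R) = -2*R*Y (F(Y, R) = (R*(-2))*Y = (-2*R)*Y = -2*R*Y)
√(k + F(z, p)) = √(-1746 - 2*48*63) = √(-1746 - 6048) = √(-7794) = 3*I*√866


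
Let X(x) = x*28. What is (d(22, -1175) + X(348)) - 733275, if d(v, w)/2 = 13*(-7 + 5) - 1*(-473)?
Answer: -722637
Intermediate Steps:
X(x) = 28*x
d(v, w) = 894 (d(v, w) = 2*(13*(-7 + 5) - 1*(-473)) = 2*(13*(-2) + 473) = 2*(-26 + 473) = 2*447 = 894)
(d(22, -1175) + X(348)) - 733275 = (894 + 28*348) - 733275 = (894 + 9744) - 733275 = 10638 - 733275 = -722637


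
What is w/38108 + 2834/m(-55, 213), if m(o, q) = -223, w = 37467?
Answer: -99642931/8498084 ≈ -11.725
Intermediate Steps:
w/38108 + 2834/m(-55, 213) = 37467/38108 + 2834/(-223) = 37467*(1/38108) + 2834*(-1/223) = 37467/38108 - 2834/223 = -99642931/8498084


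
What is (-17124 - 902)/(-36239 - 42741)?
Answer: 9013/39490 ≈ 0.22824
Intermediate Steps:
(-17124 - 902)/(-36239 - 42741) = -18026/(-78980) = -18026*(-1/78980) = 9013/39490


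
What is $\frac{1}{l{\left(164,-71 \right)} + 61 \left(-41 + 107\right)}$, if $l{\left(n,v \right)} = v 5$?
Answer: $\frac{1}{3671} \approx 0.00027241$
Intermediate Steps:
$l{\left(n,v \right)} = 5 v$
$\frac{1}{l{\left(164,-71 \right)} + 61 \left(-41 + 107\right)} = \frac{1}{5 \left(-71\right) + 61 \left(-41 + 107\right)} = \frac{1}{-355 + 61 \cdot 66} = \frac{1}{-355 + 4026} = \frac{1}{3671}$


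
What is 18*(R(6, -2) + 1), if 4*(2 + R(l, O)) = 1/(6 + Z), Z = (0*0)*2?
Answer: -69/4 ≈ -17.250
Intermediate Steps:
Z = 0 (Z = 0*2 = 0)
R(l, O) = -47/24 (R(l, O) = -2 + 1/(4*(6 + 0)) = -2 + (¼)/6 = -2 + (¼)*(⅙) = -2 + 1/24 = -47/24)
18*(R(6, -2) + 1) = 18*(-47/24 + 1) = 18*(-23/24) = -69/4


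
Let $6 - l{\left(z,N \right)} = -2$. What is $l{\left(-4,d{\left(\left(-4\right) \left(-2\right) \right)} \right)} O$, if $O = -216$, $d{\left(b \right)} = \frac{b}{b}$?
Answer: $-1728$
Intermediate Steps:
$d{\left(b \right)} = 1$
$l{\left(z,N \right)} = 8$ ($l{\left(z,N \right)} = 6 - -2 = 6 + 2 = 8$)
$l{\left(-4,d{\left(\left(-4\right) \left(-2\right) \right)} \right)} O = 8 \left(-216\right) = -1728$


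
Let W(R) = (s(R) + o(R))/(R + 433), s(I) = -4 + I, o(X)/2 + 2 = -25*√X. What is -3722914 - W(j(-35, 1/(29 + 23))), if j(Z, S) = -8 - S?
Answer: -1679034197/451 + 100*I*√5421/22099 ≈ -3.7229e+6 + 0.33317*I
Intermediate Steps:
o(X) = -4 - 50*√X (o(X) = -4 + 2*(-25*√X) = -4 - 50*√X)
W(R) = (-8 + R - 50*√R)/(433 + R) (W(R) = ((-4 + R) + (-4 - 50*√R))/(R + 433) = (-8 + R - 50*√R)/(433 + R))
-3722914 - W(j(-35, 1/(29 + 23))) = -3722914 - (-8 + (-8 - 1/(29 + 23)) - 50*√(-8 - 1/(29 + 23)))/(433 + (-8 - 1/(29 + 23))) = -3722914 - (-8 + (-8 - 1/52) - 50*√(-8 - 1/52))/(433 + (-8 - 1/52)) = -3722914 - (-8 - 417/52 - 25*I*√5421/13)/(433 - 417/52) = -3722914 - (-8 - 417/52 - 25*I*√5421/13)/22099/52 = -3722914 - 52*(-8 - 417/52 - 25*I*√5421/13)/22099 = -3722914 - 52*(-833/52 - 25*I*√5421/13)/22099 = -3722914 - (-17/451 - 100*I*√5421/22099) = -3722914 + (17/451 + 100*I*√5421/22099) = -1679034197/451 + 100*I*√5421/22099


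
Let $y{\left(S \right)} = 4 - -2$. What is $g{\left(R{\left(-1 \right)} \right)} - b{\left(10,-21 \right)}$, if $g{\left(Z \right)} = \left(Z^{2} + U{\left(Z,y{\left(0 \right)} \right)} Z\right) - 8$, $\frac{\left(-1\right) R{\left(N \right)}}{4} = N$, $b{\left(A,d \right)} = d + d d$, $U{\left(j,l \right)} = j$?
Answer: $-396$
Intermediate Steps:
$y{\left(S \right)} = 6$ ($y{\left(S \right)} = 4 + 2 = 6$)
$b{\left(A,d \right)} = d + d^{2}$
$R{\left(N \right)} = - 4 N$
$g{\left(Z \right)} = -8 + 2 Z^{2}$ ($g{\left(Z \right)} = \left(Z^{2} + Z Z\right) - 8 = \left(Z^{2} + Z^{2}\right) - 8 = 2 Z^{2} - 8 = -8 + 2 Z^{2}$)
$g{\left(R{\left(-1 \right)} \right)} - b{\left(10,-21 \right)} = \left(-8 + 2 \left(\left(-4\right) \left(-1\right)\right)^{2}\right) - - 21 \left(1 - 21\right) = \left(-8 + 2 \cdot 4^{2}\right) - \left(-21\right) \left(-20\right) = \left(-8 + 2 \cdot 16\right) - 420 = \left(-8 + 32\right) - 420 = 24 - 420 = -396$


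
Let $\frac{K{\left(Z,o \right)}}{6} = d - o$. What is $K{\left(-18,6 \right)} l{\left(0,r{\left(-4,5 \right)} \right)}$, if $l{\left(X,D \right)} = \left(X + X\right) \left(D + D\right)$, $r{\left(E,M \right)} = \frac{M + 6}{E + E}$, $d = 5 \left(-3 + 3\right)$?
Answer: $0$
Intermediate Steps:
$d = 0$ ($d = 5 \cdot 0 = 0$)
$r{\left(E,M \right)} = \frac{6 + M}{2 E}$
$K{\left(Z,o \right)} = - 6 o$ ($K{\left(Z,o \right)} = 6 \left(0 - o\right) = 6 \left(- o\right) = - 6 o$)
$l{\left(X,D \right)} = 4 D X$ ($l{\left(X,D \right)} = 2 X 2 D = 4 D X$)
$K{\left(-18,6 \right)} l{\left(0,r{\left(-4,5 \right)} \right)} = \left(-6\right) 6 \cdot 4 \frac{6 + 5}{2 \left(-4\right)} 0 = - 36 \cdot 4 \cdot \frac{1}{2} \left(- \frac{1}{4}\right) 11 \cdot 0 = - 36 \cdot 4 \left(- \frac{11}{8}\right) 0 = \left(-36\right) 0 = 0$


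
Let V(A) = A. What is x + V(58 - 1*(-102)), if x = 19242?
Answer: 19402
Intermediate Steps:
x + V(58 - 1*(-102)) = 19242 + (58 - 1*(-102)) = 19242 + (58 + 102) = 19242 + 160 = 19402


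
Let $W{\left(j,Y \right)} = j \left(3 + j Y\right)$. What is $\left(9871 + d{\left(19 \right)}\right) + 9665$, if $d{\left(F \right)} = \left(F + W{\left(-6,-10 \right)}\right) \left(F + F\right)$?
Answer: $5894$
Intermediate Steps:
$W{\left(j,Y \right)} = j \left(3 + Y j\right)$
$d{\left(F \right)} = 2 F \left(-378 + F\right)$ ($d{\left(F \right)} = \left(F - 6 \left(3 - -60\right)\right) \left(F + F\right) = \left(F - 6 \left(3 + 60\right)\right) 2 F = \left(F - 378\right) 2 F = \left(-378 + F\right) 2 F = 2 F \left(-378 + F\right)$)
$\left(9871 + d{\left(19 \right)}\right) + 9665 = \left(9871 + 2 \cdot 19 \left(-378 + 19\right)\right) + 9665 = \left(9871 + 2 \cdot 19 \left(-359\right)\right) + 9665 = \left(9871 - 13642\right) + 9665 = -3771 + 9665 = 5894$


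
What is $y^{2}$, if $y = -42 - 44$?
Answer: $7396$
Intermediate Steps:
$y = -86$
$y^{2} = \left(-86\right)^{2} = 7396$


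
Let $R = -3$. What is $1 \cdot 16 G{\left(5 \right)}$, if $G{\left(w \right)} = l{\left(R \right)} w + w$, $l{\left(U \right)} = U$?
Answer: $-160$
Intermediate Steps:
$G{\left(w \right)} = - 2 w$ ($G{\left(w \right)} = - 3 w + w = - 2 w$)
$1 \cdot 16 G{\left(5 \right)} = 1 \cdot 16 \left(\left(-2\right) 5\right) = 16 \left(-10\right) = -160$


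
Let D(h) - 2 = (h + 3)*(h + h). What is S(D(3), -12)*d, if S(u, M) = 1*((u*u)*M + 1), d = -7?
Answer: 121289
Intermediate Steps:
D(h) = 2 + 2*h*(3 + h) (D(h) = 2 + (h + 3)*(h + h) = 2 + (3 + h)*(2*h) = 2 + 2*h*(3 + h))
S(u, M) = 1 + M*u**2 (S(u, M) = 1*(u**2*M + 1) = 1*(M*u**2 + 1) = 1*(1 + M*u**2) = 1 + M*u**2)
S(D(3), -12)*d = (1 - 12*(2 + 2*3**2 + 6*3)**2)*(-7) = (1 - 12*(2 + 2*9 + 18)**2)*(-7) = (1 - 12*(2 + 18 + 18)**2)*(-7) = (1 - 12*38**2)*(-7) = (1 - 12*1444)*(-7) = (1 - 17328)*(-7) = -17327*(-7) = 121289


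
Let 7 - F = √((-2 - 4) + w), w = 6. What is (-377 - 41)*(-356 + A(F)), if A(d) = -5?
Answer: 150898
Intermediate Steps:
F = 7 (F = 7 - √((-2 - 4) + 6) = 7 - √(-6 + 6) = 7 - √0 = 7 - 1*0 = 7 + 0 = 7)
(-377 - 41)*(-356 + A(F)) = (-377 - 41)*(-356 - 5) = -418*(-361) = 150898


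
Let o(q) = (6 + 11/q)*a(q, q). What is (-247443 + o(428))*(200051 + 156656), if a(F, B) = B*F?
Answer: 305472816883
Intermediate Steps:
o(q) = q²*(6 + 11/q) (o(q) = (6 + 11/q)*(q*q) = (6 + 11/q)*q² = q²*(6 + 11/q))
(-247443 + o(428))*(200051 + 156656) = (-247443 + 428*(11 + 6*428))*(200051 + 156656) = (-247443 + 428*(11 + 2568))*356707 = (-247443 + 428*2579)*356707 = (-247443 + 1103812)*356707 = 856369*356707 = 305472816883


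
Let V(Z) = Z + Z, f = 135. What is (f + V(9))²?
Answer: 23409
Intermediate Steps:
V(Z) = 2*Z
(f + V(9))² = (135 + 2*9)² = (135 + 18)² = 153² = 23409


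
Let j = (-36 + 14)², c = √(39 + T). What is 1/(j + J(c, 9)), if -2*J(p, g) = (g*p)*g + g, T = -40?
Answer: 959/463121 + 81*I/463121 ≈ 0.0020707 + 0.0001749*I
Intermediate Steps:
c = I (c = √(39 - 40) = √(-1) = I ≈ 1.0*I)
J(p, g) = -g/2 - p*g²/2 (J(p, g) = -((g*p)*g + g)/2 = -(p*g² + g)/2 = -(g + p*g²)/2 = -g/2 - p*g²/2)
j = 484 (j = (-22)² = 484)
1/(j + J(c, 9)) = 1/(484 - ½*9*(1 + 9*I)) = 1/(484 + (-9/2 - 81*I/2)) = 1/(959/2 - 81*I/2) = 2*(959/2 + 81*I/2)/463121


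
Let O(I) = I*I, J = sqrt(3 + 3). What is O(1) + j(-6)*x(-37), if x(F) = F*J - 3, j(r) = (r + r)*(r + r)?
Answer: -431 - 5328*sqrt(6) ≈ -13482.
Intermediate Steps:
J = sqrt(6) ≈ 2.4495
O(I) = I**2
j(r) = 4*r**2 (j(r) = (2*r)*(2*r) = 4*r**2)
x(F) = -3 + F*sqrt(6) (x(F) = F*sqrt(6) - 3 = -3 + F*sqrt(6))
O(1) + j(-6)*x(-37) = 1**2 + (4*(-6)**2)*(-3 - 37*sqrt(6)) = 1 + (4*36)*(-3 - 37*sqrt(6)) = 1 + 144*(-3 - 37*sqrt(6)) = 1 + (-432 - 5328*sqrt(6)) = -431 - 5328*sqrt(6)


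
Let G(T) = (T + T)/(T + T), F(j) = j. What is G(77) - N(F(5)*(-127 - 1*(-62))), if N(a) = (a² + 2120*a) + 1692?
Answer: 581684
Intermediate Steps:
G(T) = 1 (G(T) = (2*T)/((2*T)) = (2*T)*(1/(2*T)) = 1)
N(a) = 1692 + a² + 2120*a
G(77) - N(F(5)*(-127 - 1*(-62))) = 1 - (1692 + (5*(-127 - 1*(-62)))² + 2120*(5*(-127 - 1*(-62)))) = 1 - (1692 + (5*(-127 + 62))² + 2120*(5*(-127 + 62))) = 1 - (1692 + (5*(-65))² + 2120*(5*(-65))) = 1 - (1692 + (-325)² + 2120*(-325)) = 1 - (1692 + 105625 - 689000) = 1 - 1*(-581683) = 1 + 581683 = 581684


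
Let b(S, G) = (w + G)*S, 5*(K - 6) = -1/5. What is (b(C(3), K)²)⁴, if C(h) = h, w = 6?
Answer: 419121118421303285980161/152587890625 ≈ 2.7468e+12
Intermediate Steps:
K = 149/25 (K = 6 + (-1/5)/5 = 6 + (-1*⅕)/5 = 6 + (⅕)*(-⅕) = 6 - 1/25 = 149/25 ≈ 5.9600)
b(S, G) = S*(6 + G) (b(S, G) = (6 + G)*S = S*(6 + G))
(b(C(3), K)²)⁴ = ((3*(6 + 149/25))²)⁴ = ((3*(299/25))²)⁴ = ((897/25)²)⁴ = (804609/625)⁴ = 419121118421303285980161/152587890625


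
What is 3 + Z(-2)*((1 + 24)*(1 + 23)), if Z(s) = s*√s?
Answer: 3 - 1200*I*√2 ≈ 3.0 - 1697.1*I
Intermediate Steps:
Z(s) = s^(3/2)
3 + Z(-2)*((1 + 24)*(1 + 23)) = 3 + (-2)^(3/2)*((1 + 24)*(1 + 23)) = 3 + (-2*I*√2)*(25*24) = 3 - 2*I*√2*600 = 3 - 1200*I*√2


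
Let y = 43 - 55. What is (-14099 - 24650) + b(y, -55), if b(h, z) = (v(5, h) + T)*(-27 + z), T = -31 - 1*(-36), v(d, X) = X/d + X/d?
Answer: -193827/5 ≈ -38765.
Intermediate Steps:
v(d, X) = 2*X/d
T = 5 (T = -31 + 36 = 5)
y = -12
b(h, z) = (-27 + z)*(5 + 2*h/5) (b(h, z) = (2*h/5 + 5)*(-27 + z) = (5 + 2*h/5)*(-27 + z) = (-27 + z)*(5 + 2*h/5))
(-14099 - 24650) + b(y, -55) = (-14099 - 24650) + (-135 + 5*(-55) - 54/5*(-12) + (⅖)*(-12)*(-55)) = -38749 + (-135 - 275 + 648/5 + 264) = -38749 - 82/5 = -193827/5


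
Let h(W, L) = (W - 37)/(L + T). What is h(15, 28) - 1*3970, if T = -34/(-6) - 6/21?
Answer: -2783432/701 ≈ -3970.7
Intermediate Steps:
T = 113/21 (T = -34*(-⅙) - 6*1/21 = 17/3 - 2/7 = 113/21 ≈ 5.3810)
h(W, L) = (-37 + W)/(113/21 + L) (h(W, L) = (W - 37)/(L + 113/21) = (-37 + W)/(113/21 + L))
h(15, 28) - 1*3970 = 21*(-37 + 15)/(113 + 21*28) - 1*3970 = 21*(-22)/(113 + 588) - 3970 = 21*(-22)/701 - 3970 = 21*(1/701)*(-22) - 3970 = -462/701 - 3970 = -2783432/701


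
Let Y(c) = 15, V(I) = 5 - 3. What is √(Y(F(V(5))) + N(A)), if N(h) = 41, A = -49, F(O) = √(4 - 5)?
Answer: 2*√14 ≈ 7.4833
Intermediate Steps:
V(I) = 2
F(O) = I (F(O) = √(-1) = I)
√(Y(F(V(5))) + N(A)) = √(15 + 41) = √56 = 2*√14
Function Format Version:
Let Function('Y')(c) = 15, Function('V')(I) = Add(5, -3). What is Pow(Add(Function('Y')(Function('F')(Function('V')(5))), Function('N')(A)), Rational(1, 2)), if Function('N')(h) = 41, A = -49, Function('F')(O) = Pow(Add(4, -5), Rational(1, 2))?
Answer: Mul(2, Pow(14, Rational(1, 2))) ≈ 7.4833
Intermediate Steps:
Function('V')(I) = 2
Function('F')(O) = I (Function('F')(O) = Pow(-1, Rational(1, 2)) = I)
Pow(Add(Function('Y')(Function('F')(Function('V')(5))), Function('N')(A)), Rational(1, 2)) = Pow(Add(15, 41), Rational(1, 2)) = Pow(56, Rational(1, 2)) = Mul(2, Pow(14, Rational(1, 2)))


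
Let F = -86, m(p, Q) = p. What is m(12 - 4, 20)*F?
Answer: -688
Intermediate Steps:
m(12 - 4, 20)*F = (12 - 4)*(-86) = 8*(-86) = -688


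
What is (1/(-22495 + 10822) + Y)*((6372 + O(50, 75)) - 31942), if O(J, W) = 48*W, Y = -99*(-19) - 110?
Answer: -454183217540/11673 ≈ -3.8909e+7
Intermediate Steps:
Y = 1771 (Y = 1881 - 110 = 1771)
(1/(-22495 + 10822) + Y)*((6372 + O(50, 75)) - 31942) = (1/(-22495 + 10822) + 1771)*((6372 + 48*75) - 31942) = (1/(-11673) + 1771)*((6372 + 3600) - 31942) = (-1/11673 + 1771)*(9972 - 31942) = (20672882/11673)*(-21970) = -454183217540/11673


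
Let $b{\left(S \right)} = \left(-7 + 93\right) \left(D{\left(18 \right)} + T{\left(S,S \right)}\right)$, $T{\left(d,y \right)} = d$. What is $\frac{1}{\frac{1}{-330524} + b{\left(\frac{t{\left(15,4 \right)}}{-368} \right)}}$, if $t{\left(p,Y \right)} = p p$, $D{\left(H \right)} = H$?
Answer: $\frac{15204104}{22736498021} \approx 0.00066871$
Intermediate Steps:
$t{\left(p,Y \right)} = p^{2}$
$b{\left(S \right)} = 1548 + 86 S$ ($b{\left(S \right)} = \left(-7 + 93\right) \left(18 + S\right) = 86 \left(18 + S\right) = 1548 + 86 S$)
$\frac{1}{\frac{1}{-330524} + b{\left(\frac{t{\left(15,4 \right)}}{-368} \right)}} = \frac{1}{\frac{1}{-330524} + \left(1548 + 86 \frac{15^{2}}{-368}\right)} = \frac{1}{- \frac{1}{330524} + \left(1548 + 86 \cdot 225 \left(- \frac{1}{368}\right)\right)} = \frac{1}{- \frac{1}{330524} + \left(1548 + 86 \left(- \frac{225}{368}\right)\right)} = \frac{1}{- \frac{1}{330524} + \left(1548 - \frac{9675}{184}\right)} = \frac{1}{- \frac{1}{330524} + \frac{275157}{184}} = \frac{1}{\frac{22736498021}{15204104}} = \frac{15204104}{22736498021}$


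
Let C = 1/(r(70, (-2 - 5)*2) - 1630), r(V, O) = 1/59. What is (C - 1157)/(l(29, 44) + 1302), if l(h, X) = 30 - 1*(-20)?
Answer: -13908449/16252561 ≈ -0.85577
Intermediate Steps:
l(h, X) = 50 (l(h, X) = 30 + 20 = 50)
r(V, O) = 1/59
C = -59/96169 (C = 1/(1/59 - 1630) = 1/(-96169/59) = -59/96169 ≈ -0.00061350)
(C - 1157)/(l(29, 44) + 1302) = (-59/96169 - 1157)/(50 + 1302) = -111267592/96169/1352 = -111267592/96169*1/1352 = -13908449/16252561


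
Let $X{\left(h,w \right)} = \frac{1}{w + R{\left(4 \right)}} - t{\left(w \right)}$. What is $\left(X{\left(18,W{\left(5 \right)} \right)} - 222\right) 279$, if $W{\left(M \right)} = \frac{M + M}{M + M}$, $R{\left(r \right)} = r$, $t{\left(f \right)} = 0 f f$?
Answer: $- \frac{309411}{5} \approx -61882.0$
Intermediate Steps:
$t{\left(f \right)} = 0$ ($t{\left(f \right)} = 0 f = 0$)
$W{\left(M \right)} = 1$ ($W{\left(M \right)} = \frac{2 M}{2 M} = 2 M \frac{1}{2 M} = 1$)
$X{\left(h,w \right)} = \frac{1}{4 + w}$ ($X{\left(h,w \right)} = \frac{1}{w + 4} - 0 = \frac{1}{4 + w} + 0 = \frac{1}{4 + w}$)
$\left(X{\left(18,W{\left(5 \right)} \right)} - 222\right) 279 = \left(\frac{1}{4 + 1} - 222\right) 279 = \left(\frac{1}{5} - 222\right) 279 = \left(- \frac{1109}{5}\right) 279 = - \frac{309411}{5}$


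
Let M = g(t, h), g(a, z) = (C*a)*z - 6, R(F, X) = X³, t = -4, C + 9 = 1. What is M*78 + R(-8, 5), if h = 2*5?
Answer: 24617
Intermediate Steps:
C = -8 (C = -9 + 1 = -8)
h = 10
g(a, z) = -6 - 8*a*z (g(a, z) = (-8*a)*z - 6 = -8*a*z - 6 = -6 - 8*a*z)
M = 314 (M = -6 - 8*(-4)*10 = -6 + 320 = 314)
M*78 + R(-8, 5) = 314*78 + 5³ = 24492 + 125 = 24617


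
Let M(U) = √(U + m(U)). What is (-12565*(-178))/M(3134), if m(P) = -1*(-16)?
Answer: 31951*√14/3 ≈ 39850.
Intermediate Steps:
m(P) = 16
M(U) = √(16 + U) (M(U) = √(U + 16) = √(16 + U))
(-12565*(-178))/M(3134) = (-12565*(-178))/(√(16 + 3134)) = 2236570/(√3150) = 2236570/((15*√14)) = 2236570*(√14/210) = 31951*√14/3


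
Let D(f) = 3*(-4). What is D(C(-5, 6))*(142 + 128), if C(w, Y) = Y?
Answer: -3240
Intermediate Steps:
D(f) = -12
D(C(-5, 6))*(142 + 128) = -12*(142 + 128) = -12*270 = -3240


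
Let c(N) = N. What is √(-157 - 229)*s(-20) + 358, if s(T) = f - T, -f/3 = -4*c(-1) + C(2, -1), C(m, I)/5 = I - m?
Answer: 358 + 53*I*√386 ≈ 358.0 + 1041.3*I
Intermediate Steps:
C(m, I) = -5*m + 5*I (C(m, I) = 5*(I - m) = -5*m + 5*I)
f = 33 (f = -3*(-4*(-1) + (-5*2 + 5*(-1))) = -3*(4 + (-10 - 5)) = -3*(4 - 15) = -3*(-11) = 33)
s(T) = 33 - T
√(-157 - 229)*s(-20) + 358 = √(-157 - 229)*(33 - 1*(-20)) + 358 = √(-386)*(33 + 20) + 358 = (I*√386)*53 + 358 = 53*I*√386 + 358 = 358 + 53*I*√386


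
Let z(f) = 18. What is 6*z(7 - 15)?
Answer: 108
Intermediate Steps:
6*z(7 - 15) = 6*18 = 108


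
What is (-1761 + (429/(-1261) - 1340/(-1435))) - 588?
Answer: -65377286/27839 ≈ -2348.4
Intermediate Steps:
(-1761 + (429/(-1261) - 1340/(-1435))) - 588 = (-1761 + (429*(-1/1261) - 1340*(-1/1435))) - 588 = (-1761 + (-33/97 + 268/287)) - 588 = (-1761 + 16525/27839) - 588 = -49007954/27839 - 588 = -65377286/27839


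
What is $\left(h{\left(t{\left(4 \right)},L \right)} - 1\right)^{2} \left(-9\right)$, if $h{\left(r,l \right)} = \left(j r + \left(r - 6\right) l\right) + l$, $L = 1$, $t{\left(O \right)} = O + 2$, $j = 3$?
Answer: $-2916$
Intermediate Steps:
$t{\left(O \right)} = 2 + O$
$h{\left(r,l \right)} = l + 3 r + l \left(-6 + r\right)$ ($h{\left(r,l \right)} = \left(3 r + \left(r - 6\right) l\right) + l = \left(3 r + \left(-6 + r\right) l\right) + l = \left(3 r + l \left(-6 + r\right)\right) + l = l + 3 r + l \left(-6 + r\right)$)
$\left(h{\left(t{\left(4 \right)},L \right)} - 1\right)^{2} \left(-9\right) = \left(\left(\left(-5\right) 1 + 3 \left(2 + 4\right) + 1 \left(2 + 4\right)\right) - 1\right)^{2} \left(-9\right) = \left(\left(-5 + 3 \cdot 6 + 1 \cdot 6\right) - 1\right)^{2} \left(-9\right) = \left(\left(-5 + 18 + 6\right) - 1\right)^{2} \left(-9\right) = \left(19 - 1\right)^{2} \left(-9\right) = 18^{2} \left(-9\right) = 324 \left(-9\right) = -2916$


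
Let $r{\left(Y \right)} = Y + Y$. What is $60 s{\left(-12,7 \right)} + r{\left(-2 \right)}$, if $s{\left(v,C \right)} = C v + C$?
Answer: $-4624$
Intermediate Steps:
$r{\left(Y \right)} = 2 Y$
$s{\left(v,C \right)} = C + C v$
$60 s{\left(-12,7 \right)} + r{\left(-2 \right)} = 60 \cdot 7 \left(1 - 12\right) + 2 \left(-2\right) = 60 \cdot 7 \left(-11\right) - 4 = 60 \left(-77\right) - 4 = -4620 - 4 = -4624$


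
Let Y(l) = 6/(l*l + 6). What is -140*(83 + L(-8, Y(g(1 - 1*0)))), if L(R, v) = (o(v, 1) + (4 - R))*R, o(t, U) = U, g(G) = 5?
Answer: 2940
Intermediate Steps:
Y(l) = 6/(6 + l**2) (Y(l) = 6/(l**2 + 6) = 6/(6 + l**2))
L(R, v) = R*(5 - R) (L(R, v) = (1 + (4 - R))*R = (5 - R)*R = R*(5 - R))
-140*(83 + L(-8, Y(g(1 - 1*0)))) = -140*(83 - 8*(5 - 1*(-8))) = -140*(83 - 8*(5 + 8)) = -140*(83 - 8*13) = -140*(83 - 104) = -140*(-21) = 2940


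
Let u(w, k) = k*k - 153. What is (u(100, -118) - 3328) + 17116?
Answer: 27559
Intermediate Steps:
u(w, k) = -153 + k**2 (u(w, k) = k**2 - 153 = -153 + k**2)
(u(100, -118) - 3328) + 17116 = ((-153 + (-118)**2) - 3328) + 17116 = ((-153 + 13924) - 3328) + 17116 = (13771 - 3328) + 17116 = 10443 + 17116 = 27559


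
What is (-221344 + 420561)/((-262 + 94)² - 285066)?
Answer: -199217/256842 ≈ -0.77564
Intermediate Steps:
(-221344 + 420561)/((-262 + 94)² - 285066) = 199217/((-168)² - 285066) = 199217/(28224 - 285066) = 199217/(-256842) = 199217*(-1/256842) = -199217/256842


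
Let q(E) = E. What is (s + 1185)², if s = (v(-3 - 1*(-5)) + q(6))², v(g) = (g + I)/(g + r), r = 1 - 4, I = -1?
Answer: 1464100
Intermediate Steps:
r = -3
v(g) = (-1 + g)/(-3 + g) (v(g) = (g - 1)/(g - 3) = (-1 + g)/(-3 + g))
s = 25 (s = ((-1 + (-3 - 1*(-5)))/(-3 + (-3 - 1*(-5))) + 6)² = ((-1 + (-3 + 5))/(-3 + (-3 + 5)) + 6)² = ((-1 + 2)/(-3 + 2) + 6)² = (1/(-1) + 6)² = (-1*1 + 6)² = (-1 + 6)² = 5² = 25)
(s + 1185)² = (25 + 1185)² = 1210² = 1464100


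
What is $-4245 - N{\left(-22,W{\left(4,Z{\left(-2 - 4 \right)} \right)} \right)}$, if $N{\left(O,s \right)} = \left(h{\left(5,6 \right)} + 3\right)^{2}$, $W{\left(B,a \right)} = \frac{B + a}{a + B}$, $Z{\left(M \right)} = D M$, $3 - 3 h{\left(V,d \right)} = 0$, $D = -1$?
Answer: $-4261$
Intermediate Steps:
$h{\left(V,d \right)} = 1$ ($h{\left(V,d \right)} = 1 - 0 = 1 + 0 = 1$)
$Z{\left(M \right)} = - M$
$W{\left(B,a \right)} = 1$ ($W{\left(B,a \right)} = \frac{B + a}{B + a} = 1$)
$N{\left(O,s \right)} = 16$ ($N{\left(O,s \right)} = \left(1 + 3\right)^{2} = 4^{2} = 16$)
$-4245 - N{\left(-22,W{\left(4,Z{\left(-2 - 4 \right)} \right)} \right)} = -4245 - 16 = -4261$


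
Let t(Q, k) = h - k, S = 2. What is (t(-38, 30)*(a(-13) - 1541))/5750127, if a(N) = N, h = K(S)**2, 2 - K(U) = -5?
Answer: -9842/1916709 ≈ -0.0051348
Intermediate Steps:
K(U) = 7 (K(U) = 2 - 1*(-5) = 2 + 5 = 7)
h = 49 (h = 7**2 = 49)
t(Q, k) = 49 - k
(t(-38, 30)*(a(-13) - 1541))/5750127 = ((49 - 1*30)*(-13 - 1541))/5750127 = ((49 - 30)*(-1554))*(1/5750127) = (19*(-1554))*(1/5750127) = -29526*1/5750127 = -9842/1916709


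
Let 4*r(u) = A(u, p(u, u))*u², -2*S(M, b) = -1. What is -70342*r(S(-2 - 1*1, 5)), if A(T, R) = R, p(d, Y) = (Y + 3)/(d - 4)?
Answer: 35171/8 ≈ 4396.4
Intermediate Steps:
p(d, Y) = (3 + Y)/(-4 + d)
S(M, b) = ½ (S(M, b) = -½*(-1) = ½)
r(u) = u²*(3 + u)/(4*(-4 + u)) (r(u) = (((3 + u)/(-4 + u))*u²)/4 = (u²*(3 + u)/(-4 + u))/4 = u²*(3 + u)/(4*(-4 + u)))
-70342*r(S(-2 - 1*1, 5)) = -35171*(½)²*(3 + ½)/(2*(-4 + ½)) = -35171*7/(2*4*(-7/2)*2) = -35171*(-2)*7/(2*4*7*2) = -70342*(-1/16) = 35171/8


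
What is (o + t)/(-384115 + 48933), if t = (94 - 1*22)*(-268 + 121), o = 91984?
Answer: -40700/167591 ≈ -0.24285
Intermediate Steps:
t = -10584 (t = (94 - 22)*(-147) = 72*(-147) = -10584)
(o + t)/(-384115 + 48933) = (91984 - 10584)/(-384115 + 48933) = 81400/(-335182) = 81400*(-1/335182) = -40700/167591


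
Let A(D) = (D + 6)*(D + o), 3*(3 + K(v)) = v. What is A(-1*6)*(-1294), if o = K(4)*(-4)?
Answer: 0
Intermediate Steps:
K(v) = -3 + v/3
o = 20/3 (o = (-3 + (⅓)*4)*(-4) = (-3 + 4/3)*(-4) = -5/3*(-4) = 20/3 ≈ 6.6667)
A(D) = (6 + D)*(20/3 + D) (A(D) = (D + 6)*(D + 20/3) = (6 + D)*(20/3 + D))
A(-1*6)*(-1294) = (40 + (-1*6)² + 38*(-1*6)/3)*(-1294) = (40 + (-6)² + (38/3)*(-6))*(-1294) = (40 + 36 - 76)*(-1294) = 0*(-1294) = 0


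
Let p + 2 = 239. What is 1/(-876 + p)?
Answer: -1/639 ≈ -0.0015649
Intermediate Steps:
p = 237 (p = -2 + 239 = 237)
1/(-876 + p) = 1/(-876 + 237) = 1/(-639) = -1/639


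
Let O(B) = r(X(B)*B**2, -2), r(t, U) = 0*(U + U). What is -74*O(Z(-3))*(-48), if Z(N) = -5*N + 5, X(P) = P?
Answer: 0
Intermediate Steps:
Z(N) = 5 - 5*N
r(t, U) = 0 (r(t, U) = 0*(2*U) = 0)
O(B) = 0
-74*O(Z(-3))*(-48) = -74*0*(-48) = 0*(-48) = 0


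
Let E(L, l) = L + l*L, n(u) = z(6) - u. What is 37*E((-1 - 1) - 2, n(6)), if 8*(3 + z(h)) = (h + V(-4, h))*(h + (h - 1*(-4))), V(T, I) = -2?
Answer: 0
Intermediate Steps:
z(h) = -3 + (-2 + h)*(4 + 2*h)/8 (z(h) = -3 + ((h - 2)*(h + (h - 1*(-4))))/8 = -3 + ((-2 + h)*(h + (h + 4)))/8 = -3 + ((-2 + h)*(h + (4 + h)))/8 = -3 + ((-2 + h)*(4 + 2*h))/8 = -3 + (-2 + h)*(4 + 2*h)/8)
n(u) = 5 - u (n(u) = (-4 + (¼)*6²) - u = (-4 + (¼)*36) - u = (-4 + 9) - u = 5 - u)
E(L, l) = L + L*l
37*E((-1 - 1) - 2, n(6)) = 37*(((-1 - 1) - 2)*(1 + (5 - 1*6))) = 37*((-2 - 2)*(1 + (5 - 6))) = 37*(-4*(1 - 1)) = 37*(-4*0) = 37*0 = 0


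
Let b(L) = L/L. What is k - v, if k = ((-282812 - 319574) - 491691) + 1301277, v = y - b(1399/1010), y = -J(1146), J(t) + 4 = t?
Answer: 208343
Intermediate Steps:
J(t) = -4 + t
b(L) = 1
y = -1142 (y = -(-4 + 1146) = -1*1142 = -1142)
v = -1143 (v = -1142 - 1*1 = -1142 - 1 = -1143)
k = 207200 (k = (-602386 - 491691) + 1301277 = -1094077 + 1301277 = 207200)
k - v = 207200 - 1*(-1143) = 207200 + 1143 = 208343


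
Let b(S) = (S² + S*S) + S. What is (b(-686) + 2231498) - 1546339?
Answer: 1625665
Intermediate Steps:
b(S) = S + 2*S² (b(S) = (S² + S²) + S = 2*S² + S = S + 2*S²)
(b(-686) + 2231498) - 1546339 = (-686*(1 + 2*(-686)) + 2231498) - 1546339 = (-686*(1 - 1372) + 2231498) - 1546339 = (-686*(-1371) + 2231498) - 1546339 = (940506 + 2231498) - 1546339 = 3172004 - 1546339 = 1625665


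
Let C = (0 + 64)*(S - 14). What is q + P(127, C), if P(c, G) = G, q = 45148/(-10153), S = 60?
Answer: 29845284/10153 ≈ 2939.6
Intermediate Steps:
q = -45148/10153 (q = 45148*(-1/10153) = -45148/10153 ≈ -4.4468)
C = 2944 (C = (0 + 64)*(60 - 14) = 64*46 = 2944)
q + P(127, C) = -45148/10153 + 2944 = 29845284/10153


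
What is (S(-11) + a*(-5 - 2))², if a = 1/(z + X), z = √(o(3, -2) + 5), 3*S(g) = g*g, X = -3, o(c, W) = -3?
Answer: 16918/9 + 260*√2/3 ≈ 2002.3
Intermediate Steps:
S(g) = g²/3 (S(g) = (g*g)/3 = g²/3)
z = √2 (z = √(-3 + 5) = √2 ≈ 1.4142)
a = 1/(-3 + √2) (a = 1/(√2 - 3) = 1/(-3 + √2) ≈ -0.63060)
(S(-11) + a*(-5 - 2))² = ((⅓)*(-11)² + (-3/7 - √2/7)*(-5 - 2))² = ((⅓)*121 + (-3/7 - √2/7)*(-7))² = (121/3 + (3 + √2))² = (130/3 + √2)²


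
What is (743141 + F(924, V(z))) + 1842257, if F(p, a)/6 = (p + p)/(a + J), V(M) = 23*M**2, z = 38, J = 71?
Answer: 86049812722/33283 ≈ 2.5854e+6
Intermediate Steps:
F(p, a) = 12*p/(71 + a) (F(p, a) = 6*((p + p)/(a + 71)) = 6*((2*p)/(71 + a)) = 6*(2*p/(71 + a)) = 12*p/(71 + a))
(743141 + F(924, V(z))) + 1842257 = (743141 + 12*924/(71 + 23*38**2)) + 1842257 = (743141 + 12*924/(71 + 23*1444)) + 1842257 = (743141 + 12*924/(71 + 33212)) + 1842257 = (743141 + 12*924/33283) + 1842257 = (743141 + 12*924*(1/33283)) + 1842257 = (743141 + 11088/33283) + 1842257 = 24733972991/33283 + 1842257 = 86049812722/33283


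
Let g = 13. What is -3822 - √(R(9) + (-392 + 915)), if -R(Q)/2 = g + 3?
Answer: -3822 - √491 ≈ -3844.2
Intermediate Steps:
R(Q) = -32 (R(Q) = -2*(13 + 3) = -2*16 = -32)
-3822 - √(R(9) + (-392 + 915)) = -3822 - √(-32 + (-392 + 915)) = -3822 - √(-32 + 523) = -3822 - √491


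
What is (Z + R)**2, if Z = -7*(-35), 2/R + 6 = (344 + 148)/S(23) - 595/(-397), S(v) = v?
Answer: 1429059021592609/23784733729 ≈ 60083.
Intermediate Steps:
R = 18262/154223 (R = 2/(-6 + ((344 + 148)/23 - 595/(-397))) = 2/(-6 + (492*(1/23) - 595*(-1/397))) = 2/(-6 + (492/23 + 595/397)) = 2/(-6 + 209009/9131) = 2/(154223/9131) = 2*(9131/154223) = 18262/154223 ≈ 0.11841)
Z = 245
(Z + R)**2 = (245 + 18262/154223)**2 = (37802897/154223)**2 = 1429059021592609/23784733729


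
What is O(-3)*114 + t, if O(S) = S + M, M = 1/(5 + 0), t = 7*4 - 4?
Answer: -1476/5 ≈ -295.20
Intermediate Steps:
t = 24 (t = 28 - 4 = 24)
M = ⅕ (M = 1/5 = ⅕ ≈ 0.20000)
O(S) = ⅕ + S (O(S) = S + ⅕ = ⅕ + S)
O(-3)*114 + t = (⅕ - 3)*114 + 24 = -14/5*114 + 24 = -1596/5 + 24 = -1476/5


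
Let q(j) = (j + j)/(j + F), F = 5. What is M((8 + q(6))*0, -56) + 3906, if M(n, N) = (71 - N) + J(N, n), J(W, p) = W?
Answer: 3977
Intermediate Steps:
q(j) = 2*j/(5 + j) (q(j) = (j + j)/(j + 5) = (2*j)/(5 + j) = 2*j/(5 + j))
M(n, N) = 71 (M(n, N) = (71 - N) + N = 71)
M((8 + q(6))*0, -56) + 3906 = 71 + 3906 = 3977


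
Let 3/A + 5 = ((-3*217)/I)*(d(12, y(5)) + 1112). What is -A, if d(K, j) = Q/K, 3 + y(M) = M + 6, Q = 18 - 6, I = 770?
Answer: 330/104059 ≈ 0.0031713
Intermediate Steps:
Q = 12
y(M) = 3 + M (y(M) = -3 + (M + 6) = -3 + (6 + M) = 3 + M)
d(K, j) = 12/K
A = -330/104059 (A = 3/(-5 + (-3*217/770)*(12/12 + 1112)) = 3/(-5 + (-651*1/770)*(12*(1/12) + 1112)) = 3/(-5 - 93*(1 + 1112)/110) = 3/(-5 - 93/110*1113) = 3/(-5 - 103509/110) = 3/(-104059/110) = 3*(-110/104059) = -330/104059 ≈ -0.0031713)
-A = -1*(-330/104059) = 330/104059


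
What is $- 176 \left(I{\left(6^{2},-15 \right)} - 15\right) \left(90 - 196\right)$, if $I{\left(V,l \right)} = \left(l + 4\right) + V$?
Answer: $186560$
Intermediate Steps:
$I{\left(V,l \right)} = 4 + V + l$ ($I{\left(V,l \right)} = \left(4 + l\right) + V = 4 + V + l$)
$- 176 \left(I{\left(6^{2},-15 \right)} - 15\right) \left(90 - 196\right) = - 176 \left(\left(4 + 6^{2} - 15\right) - 15\right) \left(90 - 196\right) = - 176 \left(\left(4 + 36 - 15\right) - 15\right) \left(-106\right) = - 176 \left(25 - 15\right) \left(-106\right) = - 176 \cdot 10 \left(-106\right) = \left(-176\right) \left(-1060\right) = 186560$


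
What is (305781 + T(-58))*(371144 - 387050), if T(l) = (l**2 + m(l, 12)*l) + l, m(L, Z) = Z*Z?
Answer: -4783490910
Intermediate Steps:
m(L, Z) = Z**2
T(l) = l**2 + 145*l (T(l) = (l**2 + 12**2*l) + l = (l**2 + 144*l) + l = l**2 + 145*l)
(305781 + T(-58))*(371144 - 387050) = (305781 - 58*(145 - 58))*(371144 - 387050) = (305781 - 58*87)*(-15906) = (305781 - 5046)*(-15906) = 300735*(-15906) = -4783490910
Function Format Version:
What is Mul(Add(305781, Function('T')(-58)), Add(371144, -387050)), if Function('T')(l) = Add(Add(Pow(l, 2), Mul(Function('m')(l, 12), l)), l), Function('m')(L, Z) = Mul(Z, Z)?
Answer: -4783490910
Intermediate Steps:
Function('m')(L, Z) = Pow(Z, 2)
Function('T')(l) = Add(Pow(l, 2), Mul(145, l)) (Function('T')(l) = Add(Add(Pow(l, 2), Mul(Pow(12, 2), l)), l) = Add(Add(Pow(l, 2), Mul(144, l)), l) = Add(Pow(l, 2), Mul(145, l)))
Mul(Add(305781, Function('T')(-58)), Add(371144, -387050)) = Mul(Add(305781, Mul(-58, Add(145, -58))), Add(371144, -387050)) = Mul(Add(305781, Mul(-58, 87)), -15906) = Mul(Add(305781, -5046), -15906) = Mul(300735, -15906) = -4783490910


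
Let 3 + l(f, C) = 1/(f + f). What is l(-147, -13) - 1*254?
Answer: -75559/294 ≈ -257.00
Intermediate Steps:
l(f, C) = -3 + 1/(2*f) (l(f, C) = -3 + 1/(f + f) = -3 + 1/(2*f))
l(-147, -13) - 1*254 = (-3 + (1/2)/(-147)) - 1*254 = (-3 + (1/2)*(-1/147)) - 254 = (-3 - 1/294) - 254 = -883/294 - 254 = -75559/294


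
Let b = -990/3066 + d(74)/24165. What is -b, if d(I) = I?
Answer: 3949411/12348315 ≈ 0.31983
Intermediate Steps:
b = -3949411/12348315 (b = -990/3066 + 74/24165 = -990*1/3066 + 74*(1/24165) = -165/511 + 74/24165 = -3949411/12348315 ≈ -0.31983)
-b = -1*(-3949411/12348315) = 3949411/12348315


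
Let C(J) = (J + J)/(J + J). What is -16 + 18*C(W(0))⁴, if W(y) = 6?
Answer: 2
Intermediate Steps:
C(J) = 1 (C(J) = (2*J)/((2*J)) = (2*J)*(1/(2*J)) = 1)
-16 + 18*C(W(0))⁴ = -16 + 18*1⁴ = -16 + 18*1 = -16 + 18 = 2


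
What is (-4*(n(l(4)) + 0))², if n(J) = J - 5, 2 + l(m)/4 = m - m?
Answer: 2704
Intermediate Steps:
l(m) = -8 (l(m) = -8 + 4*(m - m) = -8 + 4*0 = -8 + 0 = -8)
n(J) = -5 + J
(-4*(n(l(4)) + 0))² = (-4*((-5 - 8) + 0))² = (-4*(-13 + 0))² = (-4*(-13))² = 52² = 2704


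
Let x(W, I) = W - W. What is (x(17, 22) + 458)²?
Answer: 209764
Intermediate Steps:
x(W, I) = 0
(x(17, 22) + 458)² = (0 + 458)² = 458² = 209764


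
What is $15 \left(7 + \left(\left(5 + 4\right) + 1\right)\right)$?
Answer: $255$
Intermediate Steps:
$15 \left(7 + \left(\left(5 + 4\right) + 1\right)\right) = 15 \left(7 + \left(9 + 1\right)\right) = 15 \left(7 + 10\right) = 15 \cdot 17 = 255$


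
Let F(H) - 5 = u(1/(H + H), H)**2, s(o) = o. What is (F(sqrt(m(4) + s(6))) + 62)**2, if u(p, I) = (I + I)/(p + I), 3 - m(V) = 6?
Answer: 11744329/2401 ≈ 4891.4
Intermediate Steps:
m(V) = -3 (m(V) = 3 - 1*6 = 3 - 6 = -3)
u(p, I) = 2*I/(I + p) (u(p, I) = (2*I)/(I + p) = 2*I/(I + p))
F(H) = 5 + 4*H**2/(H + 1/(2*H))**2 (F(H) = 5 + (2*H/(H + 1/(H + H)))**2 = 5 + (2*H/(H + 1/(2*H)))**2 = 5 + 4*H**2/(H + 1/(2*H))**2)
(F(sqrt(m(4) + s(6))) + 62)**2 = ((5 + 16*(sqrt(-3 + 6))**4/(1 + 2*(sqrt(-3 + 6))**2)**2) + 62)**2 = ((5 + 16*(sqrt(3))**4/(1 + 2*(sqrt(3))**2)**2) + 62)**2 = ((5 + 16*9/(1 + 2*3)**2) + 62)**2 = ((5 + 16*9/(1 + 6)**2) + 62)**2 = ((5 + 16*9/7**2) + 62)**2 = ((5 + 16*9*(1/49)) + 62)**2 = ((5 + 144/49) + 62)**2 = (389/49 + 62)**2 = (3427/49)**2 = 11744329/2401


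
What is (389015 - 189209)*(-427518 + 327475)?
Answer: -19989191658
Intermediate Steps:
(389015 - 189209)*(-427518 + 327475) = 199806*(-100043) = -19989191658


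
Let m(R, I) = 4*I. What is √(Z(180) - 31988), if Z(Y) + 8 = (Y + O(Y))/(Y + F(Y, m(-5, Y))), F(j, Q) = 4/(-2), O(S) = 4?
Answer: 8*I*√3959877/89 ≈ 178.87*I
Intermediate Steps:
F(j, Q) = -2 (F(j, Q) = 4*(-½) = -2)
Z(Y) = -8 + (4 + Y)/(-2 + Y) (Z(Y) = -8 + (Y + 4)/(Y - 2) = -8 + (4 + Y)/(-2 + Y))
√(Z(180) - 31988) = √((20 - 7*180)/(-2 + 180) - 31988) = √((20 - 1260)/178 - 31988) = √((1/178)*(-1240) - 31988) = √(-620/89 - 31988) = √(-2847552/89) = 8*I*√3959877/89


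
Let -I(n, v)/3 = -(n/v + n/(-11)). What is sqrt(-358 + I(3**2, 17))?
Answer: 2*I*sqrt(3137299)/187 ≈ 18.944*I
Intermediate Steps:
I(n, v) = -3*n/11 + 3*n/v (I(n, v) = -(-3)*(n/v + n/(-11)) = -(-3)*(n/v + n*(-1/11)) = -(-3)*(n/v - n/11) = -(-3)*(-n/11 + n/v) = -3*(n/11 - n/v) = -3*n/11 + 3*n/v)
sqrt(-358 + I(3**2, 17)) = sqrt(-358 + (3/11)*3**2*(11 - 1*17)/17) = sqrt(-358 + (3/11)*9*(1/17)*(11 - 17)) = sqrt(-358 + (3/11)*9*(1/17)*(-6)) = sqrt(-358 - 162/187) = sqrt(-67108/187) = 2*I*sqrt(3137299)/187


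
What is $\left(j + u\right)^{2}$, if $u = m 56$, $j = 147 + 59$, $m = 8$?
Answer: $427716$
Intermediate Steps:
$j = 206$
$u = 448$ ($u = 8 \cdot 56 = 448$)
$\left(j + u\right)^{2} = \left(206 + 448\right)^{2} = 654^{2} = 427716$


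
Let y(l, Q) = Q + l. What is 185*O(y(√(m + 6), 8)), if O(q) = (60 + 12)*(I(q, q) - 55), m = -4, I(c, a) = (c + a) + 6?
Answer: -439560 + 26640*√2 ≈ -4.0189e+5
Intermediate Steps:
I(c, a) = 6 + a + c (I(c, a) = (a + c) + 6 = 6 + a + c)
O(q) = -3528 + 144*q (O(q) = (60 + 12)*((6 + q + q) - 55) = 72*((6 + 2*q) - 55) = 72*(-49 + 2*q) = -3528 + 144*q)
185*O(y(√(m + 6), 8)) = 185*(-3528 + 144*(8 + √(-4 + 6))) = 185*(-3528 + 144*(8 + √2)) = 185*(-3528 + (1152 + 144*√2)) = 185*(-2376 + 144*√2) = -439560 + 26640*√2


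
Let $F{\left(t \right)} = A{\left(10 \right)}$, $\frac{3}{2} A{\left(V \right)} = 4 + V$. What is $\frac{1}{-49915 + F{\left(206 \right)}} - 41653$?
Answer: $- \frac{6236162204}{149717} \approx -41653.0$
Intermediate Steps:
$A{\left(V \right)} = \frac{8}{3} + \frac{2 V}{3}$ ($A{\left(V \right)} = \frac{2 \left(4 + V\right)}{3} = \frac{8}{3} + \frac{2 V}{3}$)
$F{\left(t \right)} = \frac{28}{3}$ ($F{\left(t \right)} = \frac{8}{3} + \frac{2}{3} \cdot 10 = \frac{8}{3} + \frac{20}{3} = \frac{28}{3}$)
$\frac{1}{-49915 + F{\left(206 \right)}} - 41653 = \frac{1}{-49915 + \frac{28}{3}} - 41653 = \frac{1}{- \frac{149717}{3}} - 41653 = - \frac{3}{149717} - 41653 = - \frac{6236162204}{149717}$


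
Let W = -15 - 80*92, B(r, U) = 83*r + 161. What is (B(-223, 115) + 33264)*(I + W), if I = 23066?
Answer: 234046956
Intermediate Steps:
B(r, U) = 161 + 83*r
W = -7375 (W = -15 - 7360 = -7375)
(B(-223, 115) + 33264)*(I + W) = ((161 + 83*(-223)) + 33264)*(23066 - 7375) = ((161 - 18509) + 33264)*15691 = (-18348 + 33264)*15691 = 14916*15691 = 234046956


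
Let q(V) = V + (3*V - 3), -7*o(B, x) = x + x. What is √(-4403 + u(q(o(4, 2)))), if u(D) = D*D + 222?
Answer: 10*I*√2035/7 ≈ 64.444*I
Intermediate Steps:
o(B, x) = -2*x/7 (o(B, x) = -(x + x)/7 = -2*x/7)
q(V) = -3 + 4*V (q(V) = V + (-3 + 3*V) = -3 + 4*V)
u(D) = 222 + D² (u(D) = D² + 222 = 222 + D²)
√(-4403 + u(q(o(4, 2)))) = √(-4403 + (222 + (-3 + 4*(-2/7*2))²)) = √(-4403 + (222 + (-3 + 4*(-4/7))²)) = √(-4403 + (222 + (-3 - 16/7)²)) = √(-4403 + (222 + (-37/7)²)) = √(-4403 + (222 + 1369/49)) = √(-4403 + 12247/49) = √(-203500/49) = 10*I*√2035/7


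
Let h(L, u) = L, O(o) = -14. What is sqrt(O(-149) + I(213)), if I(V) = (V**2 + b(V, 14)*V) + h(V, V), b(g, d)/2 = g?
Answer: sqrt(136306) ≈ 369.20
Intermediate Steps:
b(g, d) = 2*g
I(V) = V + 3*V**2 (I(V) = (V**2 + (2*V)*V) + V = (V**2 + 2*V**2) + V = 3*V**2 + V = V + 3*V**2)
sqrt(O(-149) + I(213)) = sqrt(-14 + 213*(1 + 3*213)) = sqrt(-14 + 213*(1 + 639)) = sqrt(-14 + 213*640) = sqrt(-14 + 136320) = sqrt(136306)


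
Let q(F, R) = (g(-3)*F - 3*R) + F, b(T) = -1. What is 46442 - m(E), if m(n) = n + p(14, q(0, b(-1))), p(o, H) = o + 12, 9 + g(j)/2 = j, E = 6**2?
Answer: 46380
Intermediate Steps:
E = 36
g(j) = -18 + 2*j
q(F, R) = -23*F - 3*R (q(F, R) = ((-18 + 2*(-3))*F - 3*R) + F = ((-18 - 6)*F - 3*R) + F = (-24*F - 3*R) + F = -23*F - 3*R)
p(o, H) = 12 + o
m(n) = 26 + n (m(n) = n + (12 + 14) = n + 26 = 26 + n)
46442 - m(E) = 46442 - (26 + 36) = 46442 - 1*62 = 46442 - 62 = 46380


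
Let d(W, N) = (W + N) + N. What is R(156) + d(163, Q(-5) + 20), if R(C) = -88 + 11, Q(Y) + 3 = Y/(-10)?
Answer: 121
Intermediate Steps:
Q(Y) = -3 - Y/10 (Q(Y) = -3 + Y/(-10) = -3 + Y*(-⅒) = -3 - Y/10)
R(C) = -77
d(W, N) = W + 2*N (d(W, N) = (N + W) + N = W + 2*N)
R(156) + d(163, Q(-5) + 20) = -77 + (163 + 2*((-3 - ⅒*(-5)) + 20)) = -77 + (163 + 2*((-3 + ½) + 20)) = -77 + (163 + 2*(-5/2 + 20)) = -77 + (163 + 2*(35/2)) = -77 + (163 + 35) = -77 + 198 = 121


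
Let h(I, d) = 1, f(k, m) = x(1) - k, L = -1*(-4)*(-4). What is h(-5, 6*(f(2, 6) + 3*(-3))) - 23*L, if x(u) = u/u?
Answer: 369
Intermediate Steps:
L = -16 (L = 4*(-4) = -16)
x(u) = 1
f(k, m) = 1 - k
h(-5, 6*(f(2, 6) + 3*(-3))) - 23*L = 1 - 23*(-16) = 1 + 368 = 369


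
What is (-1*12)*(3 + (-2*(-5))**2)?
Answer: -1236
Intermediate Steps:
(-1*12)*(3 + (-2*(-5))**2) = -12*(3 + 10**2) = -12*(3 + 100) = -12*103 = -1236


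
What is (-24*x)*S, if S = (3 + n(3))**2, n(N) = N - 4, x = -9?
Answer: 864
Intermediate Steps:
n(N) = -4 + N
S = 4 (S = (3 + (-4 + 3))**2 = (3 - 1)**2 = 2**2 = 4)
(-24*x)*S = -24*(-9)*4 = 216*4 = 864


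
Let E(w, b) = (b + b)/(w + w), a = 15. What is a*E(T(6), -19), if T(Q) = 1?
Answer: -285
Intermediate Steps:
E(w, b) = b/w (E(w, b) = (2*b)/((2*w)) = (2*b)*(1/(2*w)) = b/w)
a*E(T(6), -19) = 15*(-19/1) = 15*(-19*1) = 15*(-19) = -285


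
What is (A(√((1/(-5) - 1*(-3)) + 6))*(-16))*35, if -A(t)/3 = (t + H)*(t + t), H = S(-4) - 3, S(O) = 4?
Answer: 29568 + 1344*√55 ≈ 39535.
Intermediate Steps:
H = 1 (H = 4 - 3 = 1)
A(t) = -6*t*(1 + t) (A(t) = -3*(t + 1)*(t + t) = -3*(1 + t)*2*t = -6*t*(1 + t))
(A(√((1/(-5) - 1*(-3)) + 6))*(-16))*35 = (-6*√((1/(-5) - 1*(-3)) + 6)*(1 + √((1/(-5) - 1*(-3)) + 6))*(-16))*35 = (-6*√((-⅕ + 3) + 6)*(1 + √((-⅕ + 3) + 6))*(-16))*35 = (-6*√(14/5 + 6)*(1 + √(14/5 + 6))*(-16))*35 = (-6*√(44/5)*(1 + √(44/5))*(-16))*35 = (-6*2*√55/5*(1 + 2*√55/5)*(-16))*35 = (-12*√55*(1 + 2*√55/5)/5*(-16))*35 = (192*√55*(1 + 2*√55/5)/5)*35 = 1344*√55*(1 + 2*√55/5)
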